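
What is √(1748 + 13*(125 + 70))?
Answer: √4283 ≈ 65.445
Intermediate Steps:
√(1748 + 13*(125 + 70)) = √(1748 + 13*195) = √(1748 + 2535) = √4283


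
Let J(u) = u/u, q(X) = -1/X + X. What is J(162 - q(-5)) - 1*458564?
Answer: -458563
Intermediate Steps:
q(X) = X - 1/X
J(u) = 1
J(162 - q(-5)) - 1*458564 = 1 - 1*458564 = 1 - 458564 = -458563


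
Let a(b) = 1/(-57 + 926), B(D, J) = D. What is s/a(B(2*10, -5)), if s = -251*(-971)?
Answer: 211793549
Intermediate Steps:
a(b) = 1/869
s = 243721
s/a(B(2*10, -5)) = 243721/(1/869) = 243721*869 = 211793549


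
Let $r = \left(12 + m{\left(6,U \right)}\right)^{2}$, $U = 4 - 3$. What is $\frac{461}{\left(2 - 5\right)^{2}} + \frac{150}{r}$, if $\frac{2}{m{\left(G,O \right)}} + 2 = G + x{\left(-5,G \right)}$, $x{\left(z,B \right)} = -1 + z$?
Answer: $\frac{57131}{1089} \approx 52.462$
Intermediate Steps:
$U = 1$
$m{\left(G,O \right)} = \frac{2}{-8 + G}$ ($m{\left(G,O \right)} = \frac{2}{-2 + \left(G - 6\right)} = \frac{2}{-2 + \left(-6 + G\right)} = \frac{2}{-8 + G}$)
$r = 121$ ($r = \left(12 + \frac{2}{-8 + 6}\right)^{2} = \left(12 + \frac{2}{-2}\right)^{2} = \left(12 + 2 \left(- \frac{1}{2}\right)\right)^{2} = \left(12 - 1\right)^{2} = 11^{2} = 121$)
$\frac{461}{\left(2 - 5\right)^{2}} + \frac{150}{r} = \frac{461}{\left(2 - 5\right)^{2}} + \frac{150}{121} = \frac{461}{\left(-3\right)^{2}} + 150 \cdot \frac{1}{121} = \frac{461}{9} + \frac{150}{121} = \frac{57131}{1089}$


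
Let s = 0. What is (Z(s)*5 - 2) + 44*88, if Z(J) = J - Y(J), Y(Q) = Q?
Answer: 3870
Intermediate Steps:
Z(J) = 0 (Z(J) = J - J = 0)
(Z(s)*5 - 2) + 44*88 = (0*5 - 2) + 44*88 = (0 - 2) + 3872 = -2 + 3872 = 3870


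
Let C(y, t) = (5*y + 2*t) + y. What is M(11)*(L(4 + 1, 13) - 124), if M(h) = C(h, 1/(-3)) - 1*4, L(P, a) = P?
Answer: -21896/3 ≈ -7298.7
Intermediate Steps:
C(y, t) = 2*t + 6*y (C(y, t) = (2*t + 5*y) + y = 2*t + 6*y)
M(h) = -14/3 + 6*h (M(h) = (2/(-3) + 6*h) - 1*4 = (2*(-1/3) + 6*h) - 4 = (-2/3 + 6*h) - 4 = -14/3 + 6*h)
M(11)*(L(4 + 1, 13) - 124) = (-14/3 + 6*11)*((4 + 1) - 124) = (-14/3 + 66)*(5 - 124) = (184/3)*(-119) = -21896/3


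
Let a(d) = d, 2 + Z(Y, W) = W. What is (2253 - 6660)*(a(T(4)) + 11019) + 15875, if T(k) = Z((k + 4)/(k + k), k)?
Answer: -48553672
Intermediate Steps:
Z(Y, W) = -2 + W
T(k) = -2 + k
(2253 - 6660)*(a(T(4)) + 11019) + 15875 = (2253 - 6660)*((-2 + 4) + 11019) + 15875 = -4407*(2 + 11019) + 15875 = -4407*11021 + 15875 = -48569547 + 15875 = -48553672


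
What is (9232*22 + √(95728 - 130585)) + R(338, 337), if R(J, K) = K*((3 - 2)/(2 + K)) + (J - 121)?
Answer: 68926156/339 + 3*I*√3873 ≈ 2.0332e+5 + 186.7*I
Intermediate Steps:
R(J, K) = -121 + J + K/(2 + K) (R(J, K) = K*(1/(2 + K)) + (-121 + J) = K/(2 + K) + (-121 + J) = -121 + J + K/(2 + K))
(9232*22 + √(95728 - 130585)) + R(338, 337) = (9232*22 + √(95728 - 130585)) + (-242 - 120*337 + 2*338 + 338*337)/(2 + 337) = (203104 + √(-34857)) + (-242 - 40440 + 676 + 113906)/339 = (203104 + 3*I*√3873) + (1/339)*73900 = (203104 + 3*I*√3873) + 73900/339 = 68926156/339 + 3*I*√3873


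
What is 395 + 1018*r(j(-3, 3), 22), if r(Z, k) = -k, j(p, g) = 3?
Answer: -22001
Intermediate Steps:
395 + 1018*r(j(-3, 3), 22) = 395 + 1018*(-1*22) = 395 + 1018*(-22) = 395 - 22396 = -22001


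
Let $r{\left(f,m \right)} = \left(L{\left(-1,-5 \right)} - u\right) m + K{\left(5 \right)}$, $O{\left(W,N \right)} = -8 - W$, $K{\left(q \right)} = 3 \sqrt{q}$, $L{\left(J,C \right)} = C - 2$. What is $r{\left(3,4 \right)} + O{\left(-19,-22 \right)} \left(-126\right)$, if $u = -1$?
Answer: $-1410 + 3 \sqrt{5} \approx -1403.3$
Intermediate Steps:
$L{\left(J,C \right)} = -2 + C$
$r{\left(f,m \right)} = - 6 m + 3 \sqrt{5}$ ($r{\left(f,m \right)} = \left(\left(-2 - 5\right) - -1\right) m + 3 \sqrt{5} = \left(-7 + 1\right) m + 3 \sqrt{5} = - 6 m + 3 \sqrt{5}$)
$r{\left(3,4 \right)} + O{\left(-19,-22 \right)} \left(-126\right) = \left(\left(-6\right) 4 + 3 \sqrt{5}\right) + \left(-8 - -19\right) \left(-126\right) = \left(-24 + 3 \sqrt{5}\right) + \left(-8 + 19\right) \left(-126\right) = \left(-24 + 3 \sqrt{5}\right) + 11 \left(-126\right) = \left(-24 + 3 \sqrt{5}\right) - 1386 = -1410 + 3 \sqrt{5}$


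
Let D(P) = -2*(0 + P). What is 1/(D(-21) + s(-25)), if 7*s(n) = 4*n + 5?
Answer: 7/199 ≈ 0.035176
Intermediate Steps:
D(P) = -2*P
s(n) = 5/7 + 4*n/7 (s(n) = (4*n + 5)/7 = (5 + 4*n)/7 = 5/7 + 4*n/7)
1/(D(-21) + s(-25)) = 1/(-2*(-21) + (5/7 + (4/7)*(-25))) = 1/(42 + (5/7 - 100/7)) = 1/(42 - 95/7) = 1/(199/7) = 7/199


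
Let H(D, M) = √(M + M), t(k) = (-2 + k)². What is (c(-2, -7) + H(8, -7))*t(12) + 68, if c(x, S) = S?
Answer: -632 + 100*I*√14 ≈ -632.0 + 374.17*I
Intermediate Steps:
H(D, M) = √2*√M (H(D, M) = √(2*M) = √2*√M)
(c(-2, -7) + H(8, -7))*t(12) + 68 = (-7 + √2*√(-7))*(-2 + 12)² + 68 = (-7 + √2*(I*√7))*10² + 68 = (-7 + I*√14)*100 + 68 = (-700 + 100*I*√14) + 68 = -632 + 100*I*√14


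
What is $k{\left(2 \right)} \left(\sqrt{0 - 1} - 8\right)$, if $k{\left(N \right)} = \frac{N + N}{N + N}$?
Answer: $-8 + i \approx -8.0 + 1.0 i$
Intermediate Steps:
$k{\left(N \right)} = 1$ ($k{\left(N \right)} = \frac{2 N}{2 N} = 2 N \frac{1}{2 N} = 1$)
$k{\left(2 \right)} \left(\sqrt{0 - 1} - 8\right) = 1 \left(\sqrt{0 - 1} - 8\right) = 1 \left(\sqrt{-1} - 8\right) = 1 \left(i - 8\right) = 1 \left(-8 + i\right) = -8 + i$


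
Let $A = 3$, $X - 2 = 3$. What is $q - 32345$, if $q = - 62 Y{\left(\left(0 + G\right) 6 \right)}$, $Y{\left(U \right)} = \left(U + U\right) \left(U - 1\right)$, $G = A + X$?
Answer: $-312089$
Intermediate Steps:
$X = 5$ ($X = 2 + 3 = 5$)
$G = 8$ ($G = 3 + 5 = 8$)
$Y{\left(U \right)} = 2 U \left(-1 + U\right)$
$q = -279744$ ($q = - 62 \cdot 2 \left(0 + 8\right) 6 \left(-1 + \left(0 + 8\right) 6\right) = - 62 \cdot 2 \cdot 8 \cdot 6 \left(-1 + 8 \cdot 6\right) = - 62 \cdot 2 \cdot 48 \left(-1 + 48\right) = - 62 \cdot 2 \cdot 48 \cdot 47 = \left(-62\right) 4512 = -279744$)
$q - 32345 = -279744 - 32345 = -312089$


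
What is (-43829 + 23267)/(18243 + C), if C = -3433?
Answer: -10281/7405 ≈ -1.3884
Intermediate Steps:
(-43829 + 23267)/(18243 + C) = (-43829 + 23267)/(18243 - 3433) = -20562/14810 = -20562*1/14810 = -10281/7405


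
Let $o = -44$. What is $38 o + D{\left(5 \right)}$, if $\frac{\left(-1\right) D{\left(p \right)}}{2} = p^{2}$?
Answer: $-1722$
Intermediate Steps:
$D{\left(p \right)} = - 2 p^{2}$
$38 o + D{\left(5 \right)} = 38 \left(-44\right) - 2 \cdot 5^{2} = -1672 - 50 = -1722$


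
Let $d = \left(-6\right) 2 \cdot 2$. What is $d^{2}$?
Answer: $576$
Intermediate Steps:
$d = -24$ ($d = \left(-12\right) 2 = -24$)
$d^{2} = \left(-24\right)^{2} = 576$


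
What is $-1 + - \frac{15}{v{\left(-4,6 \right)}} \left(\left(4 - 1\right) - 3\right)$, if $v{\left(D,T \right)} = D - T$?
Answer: $-1$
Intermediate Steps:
$-1 + - \frac{15}{v{\left(-4,6 \right)}} \left(\left(4 - 1\right) - 3\right) = -1 + - \frac{15}{-4 - 6} \left(\left(4 - 1\right) - 3\right) = -1 + - \frac{15}{-4 - 6} \left(3 - 3\right) = -1 + - \frac{15}{-10} \cdot 0 = -1 + \left(-15\right) \left(- \frac{1}{10}\right) 0 = -1 + \frac{3}{2} \cdot 0 = -1 + 0 = -1$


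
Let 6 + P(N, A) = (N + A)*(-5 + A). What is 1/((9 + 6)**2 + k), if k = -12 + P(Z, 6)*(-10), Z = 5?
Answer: 1/163 ≈ 0.0061350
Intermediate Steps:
P(N, A) = -6 + (-5 + A)*(A + N) (P(N, A) = -6 + (N + A)*(-5 + A) = -6 + (A + N)*(-5 + A) = -6 + (-5 + A)*(A + N))
k = -62 (k = -12 + (-6 + 6**2 - 5*6 - 5*5 + 6*5)*(-10) = -12 + (-6 + 36 - 30 - 25 + 30)*(-10) = -12 + 5*(-10) = -12 - 50 = -62)
1/((9 + 6)**2 + k) = 1/((9 + 6)**2 - 62) = 1/(15**2 - 62) = 1/(225 - 62) = 1/163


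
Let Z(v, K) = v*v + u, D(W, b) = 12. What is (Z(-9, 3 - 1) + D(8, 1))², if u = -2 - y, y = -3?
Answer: 8836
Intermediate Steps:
u = 1 (u = -2 - 1*(-3) = -2 + 3 = 1)
Z(v, K) = 1 + v² (Z(v, K) = v*v + 1 = v² + 1 = 1 + v²)
(Z(-9, 3 - 1) + D(8, 1))² = ((1 + (-9)²) + 12)² = ((1 + 81) + 12)² = (82 + 12)² = 94² = 8836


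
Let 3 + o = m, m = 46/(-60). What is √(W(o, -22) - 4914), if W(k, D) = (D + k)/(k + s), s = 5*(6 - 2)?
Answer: I*√1165824917/487 ≈ 70.111*I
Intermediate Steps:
m = -23/30 (m = 46*(-1/60) = -23/30 ≈ -0.76667)
o = -113/30 (o = -3 - 23/30 = -113/30 ≈ -3.7667)
s = 20 (s = 5*4 = 20)
W(k, D) = (D + k)/(20 + k) (W(k, D) = (D + k)/(k + 20) = (D + k)/(20 + k))
√(W(o, -22) - 4914) = √((-22 - 113/30)/(20 - 113/30) - 4914) = √(-773/30/(487/30) - 4914) = √((30/487)*(-773/30) - 4914) = √(-773/487 - 4914) = √(-2393891/487) = I*√1165824917/487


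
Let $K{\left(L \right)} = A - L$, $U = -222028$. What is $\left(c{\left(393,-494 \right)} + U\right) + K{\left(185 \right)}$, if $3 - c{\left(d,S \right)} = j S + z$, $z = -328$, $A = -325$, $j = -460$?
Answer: $-449447$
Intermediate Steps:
$c{\left(d,S \right)} = 331 + 460 S$ ($c{\left(d,S \right)} = 3 - \left(- 460 S - 328\right) = 3 - \left(-328 - 460 S\right) = 3 + \left(328 + 460 S\right) = 331 + 460 S$)
$K{\left(L \right)} = -325 - L$
$\left(c{\left(393,-494 \right)} + U\right) + K{\left(185 \right)} = \left(\left(331 + 460 \left(-494\right)\right) - 222028\right) - 510 = \left(\left(331 - 227240\right) - 222028\right) - 510 = \left(-226909 - 222028\right) - 510 = -448937 - 510 = -449447$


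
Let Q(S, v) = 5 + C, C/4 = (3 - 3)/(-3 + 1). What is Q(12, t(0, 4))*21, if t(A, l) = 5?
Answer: 105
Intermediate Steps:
C = 0 (C = 4*((3 - 3)/(-3 + 1)) = 4*(0/(-2)) = 4*(0*(-1/2)) = 4*0 = 0)
Q(S, v) = 5 (Q(S, v) = 5 + 0 = 5)
Q(12, t(0, 4))*21 = 5*21 = 105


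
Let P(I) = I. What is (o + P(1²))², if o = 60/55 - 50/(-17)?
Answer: 885481/34969 ≈ 25.322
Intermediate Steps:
o = 754/187 (o = 60*(1/55) - 50*(-1/17) = 12/11 + 50/17 = 754/187 ≈ 4.0321)
(o + P(1²))² = (754/187 + 1²)² = (754/187 + 1)² = (941/187)² = 885481/34969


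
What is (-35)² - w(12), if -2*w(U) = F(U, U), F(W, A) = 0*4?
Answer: 1225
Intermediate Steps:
F(W, A) = 0
w(U) = 0 (w(U) = -½*0 = 0)
(-35)² - w(12) = (-35)² - 1*0 = 1225 + 0 = 1225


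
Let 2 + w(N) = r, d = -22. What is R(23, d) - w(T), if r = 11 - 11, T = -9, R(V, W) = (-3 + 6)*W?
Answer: -64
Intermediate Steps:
R(V, W) = 3*W
r = 0
w(N) = -2 (w(N) = -2 + 0 = -2)
R(23, d) - w(T) = 3*(-22) - 1*(-2) = -66 + 2 = -64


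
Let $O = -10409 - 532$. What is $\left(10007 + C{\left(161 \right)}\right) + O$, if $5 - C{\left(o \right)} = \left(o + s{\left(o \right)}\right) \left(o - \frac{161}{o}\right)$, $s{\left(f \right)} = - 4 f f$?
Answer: $16562751$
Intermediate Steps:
$s{\left(f \right)} = - 4 f^{2}$
$O = -10941$
$C{\left(o \right)} = 5 - \left(o - \frac{161}{o}\right) \left(o - 4 o^{2}\right)$ ($C{\left(o \right)} = 5 - \left(o - 4 o^{2}\right) \left(o - \frac{161}{o}\right) = 5 - \left(o - \frac{161}{o}\right) \left(o - 4 o^{2}\right)$)
$\left(10007 + C{\left(161 \right)}\right) + O = \left(10007 + \left(166 - 161^{2} - 103684 + 4 \cdot 161^{3}\right)\right) - 10941 = \left(10007 + \left(166 - 25921 - 103684 + 4 \cdot 4173281\right)\right) - 10941 = \left(10007 + \left(166 - 25921 - 103684 + 16693124\right)\right) - 10941 = \left(10007 + 16563685\right) - 10941 = 16573692 - 10941 = 16562751$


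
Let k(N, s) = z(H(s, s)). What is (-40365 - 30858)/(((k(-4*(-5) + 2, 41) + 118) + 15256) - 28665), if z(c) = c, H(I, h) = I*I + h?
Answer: 71223/11569 ≈ 6.1564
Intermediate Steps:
H(I, h) = h + I² (H(I, h) = I² + h = h + I²)
k(N, s) = s + s²
(-40365 - 30858)/(((k(-4*(-5) + 2, 41) + 118) + 15256) - 28665) = (-40365 - 30858)/(((41*(1 + 41) + 118) + 15256) - 28665) = -71223/(((41*42 + 118) + 15256) - 28665) = -71223/(((1722 + 118) + 15256) - 28665) = -71223/((1840 + 15256) - 28665) = -71223/(17096 - 28665) = -71223/(-11569) = -71223*(-1/11569) = 71223/11569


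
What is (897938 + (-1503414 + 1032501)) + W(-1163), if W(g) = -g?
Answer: 428188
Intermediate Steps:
(897938 + (-1503414 + 1032501)) + W(-1163) = (897938 + (-1503414 + 1032501)) - 1*(-1163) = (897938 - 470913) + 1163 = 427025 + 1163 = 428188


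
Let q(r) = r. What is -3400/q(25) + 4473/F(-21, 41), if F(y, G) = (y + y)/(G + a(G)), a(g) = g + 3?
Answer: -18377/2 ≈ -9188.5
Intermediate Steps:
a(g) = 3 + g
F(y, G) = 2*y/(3 + 2*G) (F(y, G) = (y + y)/(G + (3 + G)) = (2*y)/(3 + 2*G) = 2*y/(3 + 2*G))
-3400/q(25) + 4473/F(-21, 41) = -3400/25 + 4473/((2*(-21)/(3 + 2*41))) = -3400*1/25 + 4473/((2*(-21)/(3 + 82))) = -136 + 4473/((2*(-21)/85)) = -136 + 4473/((2*(-21)*(1/85))) = -136 + 4473/(-42/85) = -136 + 4473*(-85/42) = -136 - 18105/2 = -18377/2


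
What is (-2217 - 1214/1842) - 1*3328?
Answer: -5107552/921 ≈ -5545.7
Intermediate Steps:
(-2217 - 1214/1842) - 1*3328 = (-2217 - 1214/1842) - 3328 = (-2217 - 1*607/921) - 3328 = (-2217 - 607/921) - 3328 = -2042464/921 - 3328 = -5107552/921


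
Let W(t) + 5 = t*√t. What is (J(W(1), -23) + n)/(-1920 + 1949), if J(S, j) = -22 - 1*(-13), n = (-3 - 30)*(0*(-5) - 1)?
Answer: 24/29 ≈ 0.82759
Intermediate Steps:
W(t) = -5 + t^(3/2) (W(t) = -5 + t*√t = -5 + t^(3/2))
n = 33 (n = -33*(0 - 1) = -33*(-1) = 33)
J(S, j) = -9 (J(S, j) = -22 + 13 = -9)
(J(W(1), -23) + n)/(-1920 + 1949) = (-9 + 33)/(-1920 + 1949) = 24/29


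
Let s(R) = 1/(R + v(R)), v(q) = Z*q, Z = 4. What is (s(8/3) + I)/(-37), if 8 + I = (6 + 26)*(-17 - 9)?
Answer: 33597/1480 ≈ 22.701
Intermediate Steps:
I = -840 (I = -8 + (6 + 26)*(-17 - 9) = -8 + 32*(-26) = -8 - 832 = -840)
v(q) = 4*q
s(R) = 1/(5*R) (s(R) = 1/(R + 4*R) = 1/(5*R))
(s(8/3) + I)/(-37) = (1/(5*((8/3))) - 840)/(-37) = (1/(5*((8*(⅓)))) - 840)*(-1/37) = (1/(5*(8/3)) - 840)*(-1/37) = ((⅕)*(3/8) - 840)*(-1/37) = (3/40 - 840)*(-1/37) = -33597/40*(-1/37) = 33597/1480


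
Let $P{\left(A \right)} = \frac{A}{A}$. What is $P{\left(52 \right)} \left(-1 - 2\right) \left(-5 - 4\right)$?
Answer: $27$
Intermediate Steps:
$P{\left(A \right)} = 1$
$P{\left(52 \right)} \left(-1 - 2\right) \left(-5 - 4\right) = 1 \left(-1 - 2\right) \left(-5 - 4\right) = 1 \left(\left(-3\right) \left(-9\right)\right) = 1 \cdot 27 = 27$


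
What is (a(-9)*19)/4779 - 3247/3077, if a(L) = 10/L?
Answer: -8249491/7784991 ≈ -1.0597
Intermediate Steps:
(a(-9)*19)/4779 - 3247/3077 = ((10/(-9))*19)/4779 - 3247/3077 = ((10*(-⅑))*19)*(1/4779) - 3247*1/3077 = -10/9*19*(1/4779) - 191/181 = -190/9*1/4779 - 191/181 = -190/43011 - 191/181 = -8249491/7784991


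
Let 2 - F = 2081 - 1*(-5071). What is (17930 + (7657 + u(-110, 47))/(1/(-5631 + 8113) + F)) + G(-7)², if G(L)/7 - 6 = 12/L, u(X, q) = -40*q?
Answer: 334148471656/17746299 ≈ 18829.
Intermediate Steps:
F = -7150 (F = 2 - (2081 - 1*(-5071)) = 2 - (2081 + 5071) = 2 - 1*7152 = 2 - 7152 = -7150)
G(L) = 42 + 84/L (G(L) = 42 + 7*(12/L) = 42 + 84/L)
(17930 + (7657 + u(-110, 47))/(1/(-5631 + 8113) + F)) + G(-7)² = (17930 + (7657 - 40*47)/(1/(-5631 + 8113) - 7150)) + (42 + 84/(-7))² = (17930 + (7657 - 1880)/(1/2482 - 7150)) + (42 + 84*(-⅐))² = (17930 + 5777/(1/2482 - 7150)) + (42 - 12)² = (17930 + 5777/(-17746299/2482)) + 30² = (17930 + 5777*(-2482/17746299)) + 900 = (17930 - 14338514/17746299) + 900 = 318176802556/17746299 + 900 = 334148471656/17746299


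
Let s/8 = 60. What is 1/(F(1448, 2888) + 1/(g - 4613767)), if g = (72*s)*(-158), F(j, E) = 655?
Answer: 10074247/6598631784 ≈ 0.0015267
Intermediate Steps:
s = 480 (s = 8*60 = 480)
g = -5460480 (g = (72*480)*(-158) = 34560*(-158) = -5460480)
1/(F(1448, 2888) + 1/(g - 4613767)) = 1/(655 + 1/(-5460480 - 4613767)) = 1/(655 + 1/(-10074247)) = 1/(655 - 1/10074247) = 1/(6598631784/10074247) = 10074247/6598631784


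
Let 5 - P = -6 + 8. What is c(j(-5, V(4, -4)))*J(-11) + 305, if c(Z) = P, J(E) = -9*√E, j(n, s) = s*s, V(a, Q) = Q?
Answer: 305 - 27*I*√11 ≈ 305.0 - 89.549*I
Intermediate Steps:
j(n, s) = s²
P = 3 (P = 5 - (-6 + 8) = 5 - 1*2 = 5 - 2 = 3)
c(Z) = 3
c(j(-5, V(4, -4)))*J(-11) + 305 = 3*(-9*I*√11) + 305 = -27*I*√11 + 305 = 305 - 27*I*√11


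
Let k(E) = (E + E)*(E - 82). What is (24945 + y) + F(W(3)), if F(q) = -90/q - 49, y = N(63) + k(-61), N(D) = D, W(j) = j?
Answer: 42375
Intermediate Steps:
k(E) = 2*E*(-82 + E) (k(E) = (2*E)*(-82 + E) = 2*E*(-82 + E))
y = 17509 (y = 63 + 2*(-61)*(-82 - 61) = 63 + 2*(-61)*(-143) = 63 + 17446 = 17509)
F(q) = -49 - 90/q
(24945 + y) + F(W(3)) = (24945 + 17509) + (-49 - 90/3) = 42454 + (-49 - 90*⅓) = 42454 + (-49 - 30) = 42454 - 79 = 42375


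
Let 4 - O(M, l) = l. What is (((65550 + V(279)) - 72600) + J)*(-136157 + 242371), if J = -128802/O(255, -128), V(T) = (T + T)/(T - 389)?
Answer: -46914352051/55 ≈ -8.5299e+8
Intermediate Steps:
O(M, l) = 4 - l
V(T) = 2*T/(-389 + T) (V(T) = (2*T)/(-389 + T) = 2*T/(-389 + T))
J = -21467/22 (J = -128802/(4 - 1*(-128)) = -128802/(4 + 128) = -128802/132 = -128802*1/132 = -21467/22 ≈ -975.77)
(((65550 + V(279)) - 72600) + J)*(-136157 + 242371) = (((65550 + 2*279/(-389 + 279)) - 72600) - 21467/22)*(-136157 + 242371) = (((65550 + 2*279/(-110)) - 72600) - 21467/22)*106214 = (((65550 + 2*279*(-1/110)) - 72600) - 21467/22)*106214 = (((65550 - 279/55) - 72600) - 21467/22)*106214 = ((3604971/55 - 72600) - 21467/22)*106214 = (-388029/55 - 21467/22)*106214 = -883393/110*106214 = -46914352051/55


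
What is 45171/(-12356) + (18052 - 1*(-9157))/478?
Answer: 157301333/2953084 ≈ 53.267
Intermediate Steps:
45171/(-12356) + (18052 - 1*(-9157))/478 = 45171*(-1/12356) + (18052 + 9157)*(1/478) = -45171/12356 + 27209*(1/478) = -45171/12356 + 27209/478 = 157301333/2953084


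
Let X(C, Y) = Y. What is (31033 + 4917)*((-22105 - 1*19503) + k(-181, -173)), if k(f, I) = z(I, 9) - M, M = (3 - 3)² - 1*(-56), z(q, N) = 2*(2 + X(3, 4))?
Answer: -1497389400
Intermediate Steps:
z(q, N) = 12 (z(q, N) = 2*(2 + 4) = 2*6 = 12)
M = 56 (M = 0² + 56 = 0 + 56 = 56)
k(f, I) = -44 (k(f, I) = 12 - 1*56 = 12 - 56 = -44)
(31033 + 4917)*((-22105 - 1*19503) + k(-181, -173)) = (31033 + 4917)*((-22105 - 1*19503) - 44) = 35950*((-22105 - 19503) - 44) = 35950*(-41608 - 44) = 35950*(-41652) = -1497389400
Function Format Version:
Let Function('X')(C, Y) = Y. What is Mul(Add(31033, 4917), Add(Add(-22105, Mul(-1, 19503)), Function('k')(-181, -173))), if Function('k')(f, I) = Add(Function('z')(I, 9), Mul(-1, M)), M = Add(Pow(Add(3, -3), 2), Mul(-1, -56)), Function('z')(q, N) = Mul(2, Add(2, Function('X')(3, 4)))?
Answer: -1497389400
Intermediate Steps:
Function('z')(q, N) = 12 (Function('z')(q, N) = Mul(2, Add(2, 4)) = Mul(2, 6) = 12)
M = 56 (M = Add(Pow(0, 2), 56) = Add(0, 56) = 56)
Function('k')(f, I) = -44 (Function('k')(f, I) = Add(12, Mul(-1, 56)) = Add(12, -56) = -44)
Mul(Add(31033, 4917), Add(Add(-22105, Mul(-1, 19503)), Function('k')(-181, -173))) = Mul(Add(31033, 4917), Add(Add(-22105, Mul(-1, 19503)), -44)) = Mul(35950, Add(Add(-22105, -19503), -44)) = Mul(35950, Add(-41608, -44)) = Mul(35950, -41652) = -1497389400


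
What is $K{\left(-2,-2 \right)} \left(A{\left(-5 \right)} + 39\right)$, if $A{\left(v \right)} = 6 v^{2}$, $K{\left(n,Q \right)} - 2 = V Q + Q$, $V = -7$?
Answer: $2646$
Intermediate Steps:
$K{\left(n,Q \right)} = 2 - 6 Q$ ($K{\left(n,Q \right)} = 2 + \left(- 7 Q + Q\right) = 2 - 6 Q$)
$K{\left(-2,-2 \right)} \left(A{\left(-5 \right)} + 39\right) = \left(2 - -12\right) \left(6 \left(-5\right)^{2} + 39\right) = \left(2 + 12\right) \left(6 \cdot 25 + 39\right) = 14 \left(150 + 39\right) = 14 \cdot 189 = 2646$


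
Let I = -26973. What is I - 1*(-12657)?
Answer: -14316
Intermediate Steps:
I - 1*(-12657) = -26973 - 1*(-12657) = -26973 + 12657 = -14316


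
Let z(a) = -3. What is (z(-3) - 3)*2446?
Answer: -14676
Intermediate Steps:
(z(-3) - 3)*2446 = (-3 - 3)*2446 = -6*2446 = -14676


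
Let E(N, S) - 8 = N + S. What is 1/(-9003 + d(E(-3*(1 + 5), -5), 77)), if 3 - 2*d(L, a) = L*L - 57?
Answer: -2/18171 ≈ -0.00011007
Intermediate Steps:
E(N, S) = 8 + N + S (E(N, S) = 8 + (N + S) = 8 + N + S)
d(L, a) = 30 - L**2/2 (d(L, a) = 3/2 - (L*L - 57)/2 = 3/2 - (L**2 - 57)/2 = 3/2 - (-57 + L**2)/2 = 3/2 + (57/2 - L**2/2) = 30 - L**2/2)
1/(-9003 + d(E(-3*(1 + 5), -5), 77)) = 1/(-9003 + (30 - (8 - 3*(1 + 5) - 5)**2/2)) = 1/(-9003 + (30 - (8 - 3*6 - 5)**2/2)) = 1/(-9003 + (30 - (8 - 18 - 5)**2/2)) = 1/(-9003 + (30 - 1/2*(-15)**2)) = 1/(-9003 + (30 - 1/2*225)) = 1/(-9003 + (30 - 225/2)) = 1/(-9003 - 165/2) = 1/(-18171/2) = -2/18171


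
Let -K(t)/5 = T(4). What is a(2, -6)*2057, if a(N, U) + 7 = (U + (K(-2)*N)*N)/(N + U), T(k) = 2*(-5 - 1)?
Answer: -269467/2 ≈ -1.3473e+5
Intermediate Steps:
T(k) = -12 (T(k) = 2*(-6) = -12)
K(t) = 60 (K(t) = -5*(-12) = 60)
a(N, U) = -7 + (U + 60*N²)/(N + U) (a(N, U) = -7 + (U + (60*N)*N)/(N + U) = -7 + (U + 60*N²)/(N + U))
a(2, -6)*2057 = ((-7*2 - 6*(-6) + 60*2²)/(2 - 6))*2057 = ((-14 + 36 + 60*4)/(-4))*2057 = -(-14 + 36 + 240)/4*2057 = -¼*262*2057 = -131/2*2057 = -269467/2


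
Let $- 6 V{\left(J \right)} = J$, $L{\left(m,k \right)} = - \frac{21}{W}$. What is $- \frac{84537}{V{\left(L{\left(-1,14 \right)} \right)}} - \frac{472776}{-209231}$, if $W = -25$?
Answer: $\frac{884391361782}{1464617} \approx 6.0384 \cdot 10^{5}$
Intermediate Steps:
$L{\left(m,k \right)} = \frac{21}{25}$ ($L{\left(m,k \right)} = - \frac{21}{-25} = \left(-21\right) \left(- \frac{1}{25}\right) = \frac{21}{25}$)
$V{\left(J \right)} = - \frac{J}{6}$
$- \frac{84537}{V{\left(L{\left(-1,14 \right)} \right)}} - \frac{472776}{-209231} = - \frac{84537}{\left(- \frac{1}{6}\right) \frac{21}{25}} - \frac{472776}{-209231} = - \frac{84537}{- \frac{7}{50}} - - \frac{472776}{209231} = \left(-84537\right) \left(- \frac{50}{7}\right) + \frac{472776}{209231} = \frac{4226850}{7} + \frac{472776}{209231} = \frac{884391361782}{1464617}$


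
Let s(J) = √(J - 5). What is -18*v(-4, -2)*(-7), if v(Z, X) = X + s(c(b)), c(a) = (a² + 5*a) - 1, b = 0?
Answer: -252 + 126*I*√6 ≈ -252.0 + 308.64*I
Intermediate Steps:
c(a) = -1 + a² + 5*a
s(J) = √(-5 + J)
v(Z, X) = X + I*√6 (v(Z, X) = X + √(-5 + (-1 + 0² + 5*0)) = X + √(-5 + (-1 + 0 + 0)) = X + √(-5 - 1) = X + √(-6) = X + I*√6)
-18*v(-4, -2)*(-7) = -18*(-2 + I*√6)*(-7) = (36 - 18*I*√6)*(-7) = -252 + 126*I*√6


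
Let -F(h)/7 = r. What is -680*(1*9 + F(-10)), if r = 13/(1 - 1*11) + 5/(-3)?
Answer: -60724/3 ≈ -20241.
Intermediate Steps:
r = -89/30 (r = 13/(1 - 11) + 5*(-⅓) = 13/(-10) - 5/3 = 13*(-⅒) - 5/3 = -13/10 - 5/3 = -89/30 ≈ -2.9667)
F(h) = 623/30 (F(h) = -7*(-89/30) = 623/30)
-680*(1*9 + F(-10)) = -680*(1*9 + 623/30) = -680*(9 + 623/30) = -680*893/30 = -60724/3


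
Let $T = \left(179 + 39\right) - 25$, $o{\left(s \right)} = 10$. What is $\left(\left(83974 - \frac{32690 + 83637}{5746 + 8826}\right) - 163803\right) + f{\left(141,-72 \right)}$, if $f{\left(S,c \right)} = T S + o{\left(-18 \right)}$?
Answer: $- \frac{766690959}{14572} \approx -52614.0$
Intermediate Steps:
$T = 193$ ($T = 218 - 25 = 193$)
$f{\left(S,c \right)} = 10 + 193 S$ ($f{\left(S,c \right)} = 193 S + 10 = 10 + 193 S$)
$\left(\left(83974 - \frac{32690 + 83637}{5746 + 8826}\right) - 163803\right) + f{\left(141,-72 \right)} = \left(\left(83974 - \frac{32690 + 83637}{5746 + 8826}\right) - 163803\right) + \left(10 + 193 \cdot 141\right) = \left(\left(83974 - \frac{116327}{14572}\right) - 163803\right) + \left(10 + 27213\right) = \left(\left(83974 - 116327 \cdot \frac{1}{14572}\right) - 163803\right) + 27223 = \left(\left(83974 - \frac{116327}{14572}\right) - 163803\right) + 27223 = \left(\frac{1223552801}{14572} - 163803\right) + 27223 = - \frac{1163384515}{14572} + 27223 = - \frac{766690959}{14572}$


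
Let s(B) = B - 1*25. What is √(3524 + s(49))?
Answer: 2*√887 ≈ 59.565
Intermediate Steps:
s(B) = -25 + B (s(B) = B - 25 = -25 + B)
√(3524 + s(49)) = √(3524 + (-25 + 49)) = √(3524 + 24) = √3548 = 2*√887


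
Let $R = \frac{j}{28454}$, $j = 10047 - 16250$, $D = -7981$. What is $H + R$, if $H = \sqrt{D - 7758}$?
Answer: $- \frac{6203}{28454} + i \sqrt{15739} \approx -0.218 + 125.46 i$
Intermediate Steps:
$j = -6203$
$H = i \sqrt{15739}$ ($H = \sqrt{-7981 - 7758} = \sqrt{-15739} = i \sqrt{15739} \approx 125.46 i$)
$R = - \frac{6203}{28454} \approx -0.218$
$H + R = i \sqrt{15739} - \frac{6203}{28454} = - \frac{6203}{28454} + i \sqrt{15739}$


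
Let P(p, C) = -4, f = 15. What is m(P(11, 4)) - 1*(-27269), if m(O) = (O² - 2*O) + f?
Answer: 27308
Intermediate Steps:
m(O) = 15 + O² - 2*O (m(O) = (O² - 2*O) + 15 = 15 + O² - 2*O)
m(P(11, 4)) - 1*(-27269) = (15 + (-4)² - 2*(-4)) - 1*(-27269) = (15 + 16 + 8) + 27269 = 39 + 27269 = 27308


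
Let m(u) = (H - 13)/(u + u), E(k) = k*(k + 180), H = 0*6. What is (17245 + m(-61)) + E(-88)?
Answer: 1116191/122 ≈ 9149.1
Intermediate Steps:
H = 0
E(k) = k*(180 + k)
m(u) = -13/(2*u) (m(u) = (0 - 13)/(u + u) = -13*1/(2*u) = -13/(2*u))
(17245 + m(-61)) + E(-88) = (17245 - 13/2/(-61)) - 88*(180 - 88) = (17245 - 13/2*(-1/61)) - 88*92 = (17245 + 13/122) - 8096 = 2103903/122 - 8096 = 1116191/122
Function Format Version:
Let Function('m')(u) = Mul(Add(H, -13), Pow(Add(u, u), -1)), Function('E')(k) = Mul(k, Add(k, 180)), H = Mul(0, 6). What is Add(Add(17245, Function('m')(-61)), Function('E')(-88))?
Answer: Rational(1116191, 122) ≈ 9149.1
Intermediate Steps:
H = 0
Function('E')(k) = Mul(k, Add(180, k))
Function('m')(u) = Mul(Rational(-13, 2), Pow(u, -1)) (Function('m')(u) = Mul(Add(0, -13), Pow(Add(u, u), -1)) = Mul(-13, Pow(Mul(2, u), -1)) = Mul(-13, Mul(Rational(1, 2), Pow(u, -1))) = Mul(Rational(-13, 2), Pow(u, -1)))
Add(Add(17245, Function('m')(-61)), Function('E')(-88)) = Add(Add(17245, Mul(Rational(-13, 2), Pow(-61, -1))), Mul(-88, Add(180, -88))) = Add(Add(17245, Mul(Rational(-13, 2), Rational(-1, 61))), Mul(-88, 92)) = Add(Add(17245, Rational(13, 122)), -8096) = Add(Rational(2103903, 122), -8096) = Rational(1116191, 122)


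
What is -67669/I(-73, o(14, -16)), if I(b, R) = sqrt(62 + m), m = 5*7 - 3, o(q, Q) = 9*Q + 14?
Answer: -67669*sqrt(94)/94 ≈ -6979.5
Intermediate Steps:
o(q, Q) = 14 + 9*Q
m = 32 (m = 35 - 3 = 32)
I(b, R) = sqrt(94) (I(b, R) = sqrt(62 + 32) = sqrt(94))
-67669/I(-73, o(14, -16)) = -67669*sqrt(94)/94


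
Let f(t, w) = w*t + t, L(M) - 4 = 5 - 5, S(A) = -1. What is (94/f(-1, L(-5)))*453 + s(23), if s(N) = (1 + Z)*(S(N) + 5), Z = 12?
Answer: -42322/5 ≈ -8464.4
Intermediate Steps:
L(M) = 4 (L(M) = 4 + (5 - 5) = 4 + 0 = 4)
s(N) = 52 (s(N) = (1 + 12)*(-1 + 5) = 13*4 = 52)
f(t, w) = t + t*w (f(t, w) = t*w + t = t + t*w)
(94/f(-1, L(-5)))*453 + s(23) = (94/((-(1 + 4))))*453 + 52 = (94/((-1*5)))*453 + 52 = (94/(-5))*453 + 52 = (94*(-⅕))*453 + 52 = -94/5*453 + 52 = -42582/5 + 52 = -42322/5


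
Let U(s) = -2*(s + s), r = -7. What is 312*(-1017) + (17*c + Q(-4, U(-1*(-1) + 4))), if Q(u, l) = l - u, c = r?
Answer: -317439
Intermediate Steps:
U(s) = -4*s
c = -7
312*(-1017) + (17*c + Q(-4, U(-1*(-1) + 4))) = 312*(-1017) + (17*(-7) + (-4*(-1*(-1) + 4) - 1*(-4))) = -317304 + (-119 + (-4*(1 + 4) + 4)) = -317304 + (-119 + (-4*5 + 4)) = -317304 + (-119 + (-20 + 4)) = -317304 + (-119 - 16) = -317304 - 135 = -317439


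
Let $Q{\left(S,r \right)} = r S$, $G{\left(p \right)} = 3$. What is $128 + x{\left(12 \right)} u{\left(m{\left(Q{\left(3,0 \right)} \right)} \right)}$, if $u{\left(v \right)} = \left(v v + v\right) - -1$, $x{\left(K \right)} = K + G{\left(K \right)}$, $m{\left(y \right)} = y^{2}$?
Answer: $143$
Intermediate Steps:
$Q{\left(S,r \right)} = S r$
$x{\left(K \right)} = 3 + K$ ($x{\left(K \right)} = K + 3 = 3 + K$)
$u{\left(v \right)} = 1 + v + v^{2}$ ($u{\left(v \right)} = \left(v^{2} + v\right) + 1 = \left(v + v^{2}\right) + 1 = 1 + v + v^{2}$)
$128 + x{\left(12 \right)} u{\left(m{\left(Q{\left(3,0 \right)} \right)} \right)} = 128 + \left(3 + 12\right) \left(1 + \left(3 \cdot 0\right)^{2} + \left(\left(3 \cdot 0\right)^{2}\right)^{2}\right) = 128 + 15 \left(1 + 0^{2} + \left(0^{2}\right)^{2}\right) = 128 + 15 \left(1 + 0 + 0^{2}\right) = 128 + 15 \left(1 + 0 + 0\right) = 128 + 15 \cdot 1 = 128 + 15 = 143$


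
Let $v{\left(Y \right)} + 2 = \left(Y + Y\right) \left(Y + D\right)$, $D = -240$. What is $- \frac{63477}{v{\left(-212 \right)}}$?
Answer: $- \frac{2351}{7098} \approx -0.33122$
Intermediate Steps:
$v{\left(Y \right)} = -2 + 2 Y \left(-240 + Y\right)$ ($v{\left(Y \right)} = -2 + \left(Y + Y\right) \left(Y - 240\right) = -2 + 2 Y \left(-240 + Y\right)$)
$- \frac{63477}{v{\left(-212 \right)}} = - \frac{63477}{-2 - -101760 + 2 \left(-212\right)^{2}} = - \frac{63477}{-2 + 101760 + 2 \cdot 44944} = - \frac{63477}{-2 + 101760 + 89888} = - \frac{63477}{191646} = \left(-63477\right) \frac{1}{191646} = - \frac{2351}{7098}$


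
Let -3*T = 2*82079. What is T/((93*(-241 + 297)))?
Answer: -82079/7812 ≈ -10.507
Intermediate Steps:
T = -164158/3 (T = -2*82079/3 = -1/3*164158 = -164158/3 ≈ -54719.)
T/((93*(-241 + 297))) = -164158*1/(93*(-241 + 297))/3 = -164158/(3*(93*56)) = -164158/3/5208 = -164158/3*1/5208 = -82079/7812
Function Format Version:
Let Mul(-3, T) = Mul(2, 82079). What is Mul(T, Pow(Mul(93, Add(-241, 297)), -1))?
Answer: Rational(-82079, 7812) ≈ -10.507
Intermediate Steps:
T = Rational(-164158, 3) (T = Mul(Rational(-1, 3), Mul(2, 82079)) = Mul(Rational(-1, 3), 164158) = Rational(-164158, 3) ≈ -54719.)
Mul(T, Pow(Mul(93, Add(-241, 297)), -1)) = Mul(Rational(-164158, 3), Pow(Mul(93, Add(-241, 297)), -1)) = Mul(Rational(-164158, 3), Pow(Mul(93, 56), -1)) = Mul(Rational(-164158, 3), Pow(5208, -1)) = Mul(Rational(-164158, 3), Rational(1, 5208)) = Rational(-82079, 7812)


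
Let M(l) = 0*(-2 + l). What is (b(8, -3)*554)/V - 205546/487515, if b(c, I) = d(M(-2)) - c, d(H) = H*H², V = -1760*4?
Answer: 8920283/42901320 ≈ 0.20793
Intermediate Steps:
M(l) = 0
V = -7040
d(H) = H³
b(c, I) = -c (b(c, I) = 0³ - c = 0 - c = -c)
(b(8, -3)*554)/V - 205546/487515 = (-1*8*554)/(-7040) - 205546/487515 = -8*554*(-1/7040) - 205546*1/487515 = -4432*(-1/7040) - 205546/487515 = 277/440 - 205546/487515 = 8920283/42901320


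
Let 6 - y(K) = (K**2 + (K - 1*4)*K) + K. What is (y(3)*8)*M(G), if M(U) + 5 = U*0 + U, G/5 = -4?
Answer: 600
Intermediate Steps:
G = -20 (G = 5*(-4) = -20)
M(U) = -5 + U (M(U) = -5 + (U*0 + U) = -5 + (0 + U) = -5 + U)
y(K) = 6 - K - K**2 - K*(-4 + K) (y(K) = 6 - ((K**2 + (K - 1*4)*K) + K) = 6 - ((K**2 + (K - 4)*K) + K) = 6 - ((K**2 + (-4 + K)*K) + K) = 6 - ((K**2 + K*(-4 + K)) + K) = 6 - (K + K**2 + K*(-4 + K)) = 6 + (-K - K**2 - K*(-4 + K)) = 6 - K - K**2 - K*(-4 + K))
(y(3)*8)*M(G) = ((6 - 2*3**2 + 3*3)*8)*(-5 - 20) = ((6 - 2*9 + 9)*8)*(-25) = ((6 - 18 + 9)*8)*(-25) = -3*8*(-25) = -24*(-25) = 600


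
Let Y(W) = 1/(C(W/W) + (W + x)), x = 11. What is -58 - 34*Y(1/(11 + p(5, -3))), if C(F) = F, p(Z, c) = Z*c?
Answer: -2862/47 ≈ -60.894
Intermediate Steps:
Y(W) = 1/(12 + W) (Y(W) = 1/(W/W + (W + 11)) = 1/(1 + (11 + W)) = 1/(12 + W))
-58 - 34*Y(1/(11 + p(5, -3))) = -58 - 34/(12 + 1/(11 + 5*(-3))) = -58 - 34/(12 + 1/(11 - 15)) = -58 - 34/(12 + 1/(-4)) = -58 - 34/(12 - ¼) = -58 - 34/47/4 = -58 - 34*4/47 = -58 - 136/47 = -2862/47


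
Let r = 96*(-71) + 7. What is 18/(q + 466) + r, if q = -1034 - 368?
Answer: -354069/52 ≈ -6809.0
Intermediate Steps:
q = -1402
r = -6809 (r = -6816 + 7 = -6809)
18/(q + 466) + r = 18/(-1402 + 466) - 6809 = 18/(-936) - 6809 = 18*(-1/936) - 6809 = -1/52 - 6809 = -354069/52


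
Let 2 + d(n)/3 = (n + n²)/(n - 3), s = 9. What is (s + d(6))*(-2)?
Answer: -90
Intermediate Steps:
d(n) = -6 + 3*(n + n²)/(-3 + n) (d(n) = -6 + 3*((n + n²)/(n - 3)) = -6 + 3*((n + n²)/(-3 + n)) = -6 + 3*(n + n²)/(-3 + n))
(s + d(6))*(-2) = (9 + 3*(6 + 6² - 1*6)/(-3 + 6))*(-2) = (9 + 3*(6 + 36 - 6)/3)*(-2) = (9 + 3*(⅓)*36)*(-2) = (9 + 36)*(-2) = 45*(-2) = -90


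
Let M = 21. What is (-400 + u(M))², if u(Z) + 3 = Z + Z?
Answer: 130321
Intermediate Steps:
u(Z) = -3 + 2*Z (u(Z) = -3 + (Z + Z) = -3 + 2*Z)
(-400 + u(M))² = (-400 + (-3 + 2*21))² = (-400 + (-3 + 42))² = (-400 + 39)² = (-361)² = 130321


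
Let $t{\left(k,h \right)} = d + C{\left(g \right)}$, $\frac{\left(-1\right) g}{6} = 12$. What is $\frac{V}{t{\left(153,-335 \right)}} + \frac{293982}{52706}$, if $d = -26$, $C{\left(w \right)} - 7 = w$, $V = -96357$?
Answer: $\frac{2552672202}{2398123} \approx 1064.4$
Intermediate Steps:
$g = -72$ ($g = \left(-6\right) 12 = -72$)
$C{\left(w \right)} = 7 + w$
$t{\left(k,h \right)} = -91$ ($t{\left(k,h \right)} = -26 + \left(7 - 72\right) = -26 - 65 = -91$)
$\frac{V}{t{\left(153,-335 \right)}} + \frac{293982}{52706} = - \frac{96357}{-91} + \frac{293982}{52706} = \left(-96357\right) \left(- \frac{1}{91}\right) + 293982 \cdot \frac{1}{52706} = \frac{96357}{91} + \frac{146991}{26353} = \frac{2552672202}{2398123}$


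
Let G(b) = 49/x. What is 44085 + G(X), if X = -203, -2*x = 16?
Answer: 352631/8 ≈ 44079.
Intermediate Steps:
x = -8 (x = -½*16 = -8)
G(b) = -49/8 (G(b) = 49/(-8) = 49*(-⅛) = -49/8)
44085 + G(X) = 44085 - 49/8 = 352631/8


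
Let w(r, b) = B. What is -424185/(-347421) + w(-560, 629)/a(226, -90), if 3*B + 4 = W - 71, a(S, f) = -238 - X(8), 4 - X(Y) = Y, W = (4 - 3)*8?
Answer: 107018359/81296514 ≈ 1.3164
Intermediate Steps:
W = 8 (W = 1*8 = 8)
X(Y) = 4 - Y
a(S, f) = -234 (a(S, f) = -238 - (4 - 1*8) = -238 - (4 - 8) = -238 - 1*(-4) = -238 + 4 = -234)
B = -67/3 (B = -4/3 + (8 - 71)/3 = -4/3 + (⅓)*(-63) = -4/3 - 21 = -67/3 ≈ -22.333)
w(r, b) = -67/3
-424185/(-347421) + w(-560, 629)/a(226, -90) = -424185/(-347421) - 67/3/(-234) = -424185*(-1/347421) - 67/3*(-1/234) = 141395/115807 + 67/702 = 107018359/81296514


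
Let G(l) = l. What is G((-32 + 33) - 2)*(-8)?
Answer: 8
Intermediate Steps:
G((-32 + 33) - 2)*(-8) = ((-32 + 33) - 2)*(-8) = (1 - 2)*(-8) = -1*(-8) = 8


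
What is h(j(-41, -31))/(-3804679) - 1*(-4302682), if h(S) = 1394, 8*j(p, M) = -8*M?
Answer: 16370323847684/3804679 ≈ 4.3027e+6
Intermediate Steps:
j(p, M) = -M (j(p, M) = (-8*M)/8 = -M)
h(j(-41, -31))/(-3804679) - 1*(-4302682) = 1394/(-3804679) - 1*(-4302682) = 1394*(-1/3804679) + 4302682 = -1394/3804679 + 4302682 = 16370323847684/3804679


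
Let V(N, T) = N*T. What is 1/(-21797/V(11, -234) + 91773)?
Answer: 2574/236245499 ≈ 1.0895e-5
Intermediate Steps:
1/(-21797/V(11, -234) + 91773) = 1/(-21797/(11*(-234)) + 91773) = 1/(-21797/(-2574) + 91773) = 1/(-21797*(-1/2574) + 91773) = 1/(21797/2574 + 91773) = 1/(236245499/2574) = 2574/236245499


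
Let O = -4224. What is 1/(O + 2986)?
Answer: -1/1238 ≈ -0.00080775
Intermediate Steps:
1/(O + 2986) = 1/(-4224 + 2986) = 1/(-1238) = -1/1238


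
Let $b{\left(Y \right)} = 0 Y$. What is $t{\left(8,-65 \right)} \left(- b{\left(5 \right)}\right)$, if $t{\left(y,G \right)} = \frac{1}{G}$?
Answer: $0$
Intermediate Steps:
$b{\left(Y \right)} = 0$
$t{\left(8,-65 \right)} \left(- b{\left(5 \right)}\right) = \frac{\left(-1\right) 0}{-65} = \left(- \frac{1}{65}\right) 0 = 0$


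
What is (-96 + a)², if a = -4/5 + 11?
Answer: 184041/25 ≈ 7361.6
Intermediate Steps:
a = 51/5 (a = -4*⅕ + 11 = -⅘ + 11 = 51/5 ≈ 10.200)
(-96 + a)² = (-96 + 51/5)² = (-429/5)² = 184041/25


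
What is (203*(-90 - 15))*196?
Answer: -4177740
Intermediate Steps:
(203*(-90 - 15))*196 = (203*(-105))*196 = -21315*196 = -4177740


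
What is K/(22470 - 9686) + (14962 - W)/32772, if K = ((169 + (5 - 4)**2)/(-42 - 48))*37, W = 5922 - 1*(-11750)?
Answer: -1629487/18483408 ≈ -0.088159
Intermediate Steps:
W = 17672 (W = 5922 + 11750 = 17672)
K = -629/9 (K = ((169 + 1**2)/(-90))*37 = ((169 + 1)*(-1/90))*37 = (170*(-1/90))*37 = -17/9*37 = -629/9 ≈ -69.889)
K/(22470 - 9686) + (14962 - W)/32772 = -629/(9*(22470 - 9686)) + (14962 - 1*17672)/32772 = -629/9/12784 + (14962 - 17672)*(1/32772) = -629/9*1/12784 - 2710*1/32772 = -37/6768 - 1355/16386 = -1629487/18483408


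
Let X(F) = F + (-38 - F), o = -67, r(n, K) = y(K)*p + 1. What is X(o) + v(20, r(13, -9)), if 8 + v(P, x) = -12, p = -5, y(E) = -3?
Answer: -58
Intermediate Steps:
r(n, K) = 16 (r(n, K) = -3*(-5) + 1 = 15 + 1 = 16)
v(P, x) = -20 (v(P, x) = -8 - 12 = -20)
X(F) = -38
X(o) + v(20, r(13, -9)) = -38 - 20 = -58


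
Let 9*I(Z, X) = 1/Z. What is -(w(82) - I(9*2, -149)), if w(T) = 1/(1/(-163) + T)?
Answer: -161/26730 ≈ -0.0060232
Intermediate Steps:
I(Z, X) = 1/(9*Z)
w(T) = 1/(-1/163 + T)
-(w(82) - I(9*2, -149)) = -(163/(-1 + 163*82) - 1/(9*(9*2))) = -(163/(-1 + 13366) - 1/(9*18)) = -(163/13365 - 1/(9*18)) = -(163*(1/13365) - 1*1/162) = -(163/13365 - 1/162) = -1*161/26730 = -161/26730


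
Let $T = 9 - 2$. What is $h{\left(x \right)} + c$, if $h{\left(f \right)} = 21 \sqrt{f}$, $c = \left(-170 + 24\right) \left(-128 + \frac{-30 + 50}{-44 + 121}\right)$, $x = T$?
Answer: $\frac{1436056}{77} + 21 \sqrt{7} \approx 18706.0$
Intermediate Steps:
$T = 7$ ($T = 9 - 2 = 7$)
$x = 7$
$c = \frac{1436056}{77}$ ($c = - 146 \left(-128 + \frac{20}{77}\right) = \left(-146\right) \left(- \frac{9836}{77}\right) = \frac{1436056}{77} \approx 18650.0$)
$h{\left(x \right)} + c = 21 \sqrt{7} + \frac{1436056}{77} = \frac{1436056}{77} + 21 \sqrt{7}$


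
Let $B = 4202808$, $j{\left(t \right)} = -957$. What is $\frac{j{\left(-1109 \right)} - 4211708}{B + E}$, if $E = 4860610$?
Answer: $- \frac{4212665}{9063418} \approx -0.4648$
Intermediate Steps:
$\frac{j{\left(-1109 \right)} - 4211708}{B + E} = \frac{-957 - 4211708}{4202808 + 4860610} = - \frac{4212665}{9063418}$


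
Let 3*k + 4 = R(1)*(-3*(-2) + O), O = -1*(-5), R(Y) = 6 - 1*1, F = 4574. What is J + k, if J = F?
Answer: 4591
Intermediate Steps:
J = 4574
R(Y) = 5 (R(Y) = 6 - 1 = 5)
O = 5
k = 17 (k = -4/3 + (5*(-3*(-2) + 5))/3 = -4/3 + (5*(6 + 5))/3 = -4/3 + (5*11)/3 = -4/3 + (⅓)*55 = -4/3 + 55/3 = 17)
J + k = 4574 + 17 = 4591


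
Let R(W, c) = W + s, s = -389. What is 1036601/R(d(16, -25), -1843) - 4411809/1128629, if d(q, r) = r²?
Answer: 1168896763105/266356444 ≈ 4388.5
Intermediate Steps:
R(W, c) = -389 + W (R(W, c) = W - 389 = -389 + W)
1036601/R(d(16, -25), -1843) - 4411809/1128629 = 1036601/(-389 + (-25)²) - 4411809/1128629 = 1036601/(-389 + 625) - 4411809*1/1128629 = 1036601/236 - 4411809/1128629 = 1168896763105/266356444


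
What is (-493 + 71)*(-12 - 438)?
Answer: 189900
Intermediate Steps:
(-493 + 71)*(-12 - 438) = -422*(-450) = 189900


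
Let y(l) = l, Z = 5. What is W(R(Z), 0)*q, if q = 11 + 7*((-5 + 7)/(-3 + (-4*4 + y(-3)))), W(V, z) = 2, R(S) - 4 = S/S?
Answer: 228/11 ≈ 20.727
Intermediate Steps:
R(S) = 5 (R(S) = 4 + S/S = 4 + 1 = 5)
q = 114/11 (q = 11 + 7*((-5 + 7)/(-3 + (-4*4 - 3))) = 11 + 7*(2/(-3 + (-16 - 3))) = 11 + 7*(2/(-3 - 19)) = 11 + 7*(2/(-22)) = 11 + 7*(2*(-1/22)) = 11 + 7*(-1/11) = 11 - 7/11 = 114/11 ≈ 10.364)
W(R(Z), 0)*q = 2*(114/11) = 228/11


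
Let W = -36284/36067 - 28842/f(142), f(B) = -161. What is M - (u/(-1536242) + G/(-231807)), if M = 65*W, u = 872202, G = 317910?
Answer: 173533297872763321341/14984525330934481 ≈ 11581.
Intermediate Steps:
W = 44974030/252469 (W = -36284/36067 - 28842/(-161) = -36284*1/36067 - 28842*(-1/161) = -36284/36067 + 1254/7 = 44974030/252469 ≈ 178.14)
M = 2923311950/252469 (M = 65*(44974030/252469) = 2923311950/252469 ≈ 11579.)
M - (u/(-1536242) + G/(-231807)) = 2923311950/252469 - (872202/(-1536242) + 317910/(-231807)) = 2923311950/252469 - (872202*(-1/1536242) + 317910*(-1/231807)) = 2923311950/252469 - (-436101/768121 - 105970/77269) = 2923311950/252469 - 1*(-115094870539/59351941549) = 2923311950/252469 + 115094870539/59351941549 = 173533297872763321341/14984525330934481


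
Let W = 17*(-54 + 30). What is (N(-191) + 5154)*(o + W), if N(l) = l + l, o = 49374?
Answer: 233665752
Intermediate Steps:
W = -408 (W = 17*(-24) = -408)
N(l) = 2*l
(N(-191) + 5154)*(o + W) = (2*(-191) + 5154)*(49374 - 408) = (-382 + 5154)*48966 = 4772*48966 = 233665752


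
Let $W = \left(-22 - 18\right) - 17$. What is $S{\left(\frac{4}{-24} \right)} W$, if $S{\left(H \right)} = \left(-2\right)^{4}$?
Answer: $-912$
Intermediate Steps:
$S{\left(H \right)} = 16$
$W = -57$ ($W = -40 - 17 = -57$)
$S{\left(\frac{4}{-24} \right)} W = 16 \left(-57\right) = -912$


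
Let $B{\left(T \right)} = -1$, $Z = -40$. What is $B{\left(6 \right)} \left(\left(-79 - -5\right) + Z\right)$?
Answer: $114$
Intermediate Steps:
$B{\left(6 \right)} \left(\left(-79 - -5\right) + Z\right) = - (\left(-79 - -5\right) - 40) = - (\left(-79 + 5\right) - 40) = - (-74 - 40) = \left(-1\right) \left(-114\right) = 114$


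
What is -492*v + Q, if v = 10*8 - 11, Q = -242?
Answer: -34190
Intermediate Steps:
v = 69 (v = 80 - 11 = 69)
-492*v + Q = -492*69 - 242 = -33948 - 242 = -34190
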